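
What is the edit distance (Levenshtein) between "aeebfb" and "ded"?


Computing edit distance: "aeebfb" -> "ded"
DP table:
           d    e    d
      0    1    2    3
  a   1    1    2    3
  e   2    2    1    2
  e   3    3    2    2
  b   4    4    3    3
  f   5    5    4    4
  b   6    6    5    5
Edit distance = dp[6][3] = 5

5


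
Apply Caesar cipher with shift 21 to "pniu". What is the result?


Caesar cipher: shift "pniu" by 21
  'p' (pos 15) + 21 = pos 10 = 'k'
  'n' (pos 13) + 21 = pos 8 = 'i'
  'i' (pos 8) + 21 = pos 3 = 'd'
  'u' (pos 20) + 21 = pos 15 = 'p'
Result: kidp

kidp


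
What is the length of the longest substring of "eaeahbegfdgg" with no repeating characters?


Input: "eaeahbegfdgg"
Sliding window (track last position of each char):
  Position 0 ('e'): window [0,0] length 1 -- new best
  Position 1 ('a'): window [0,1] length 2 -- new best
  Position 2 ('e'): repeat (last at 0), move window start to 1
  Position 2 ('e'): window [1,2] length 2
  Position 3 ('a'): repeat (last at 1), move window start to 2
  Position 3 ('a'): window [2,3] length 2
  Position 4 ('h'): window [2,4] length 3 -- new best
  Position 5 ('b'): window [2,5] length 4 -- new best
  Position 6 ('e'): repeat (last at 2), move window start to 3
  Position 6 ('e'): window [3,6] length 4
  Position 7 ('g'): window [3,7] length 5 -- new best
  Position 8 ('f'): window [3,8] length 6 -- new best
  Position 9 ('d'): window [3,9] length 7 -- new best
  Position 10 ('g'): repeat (last at 7), move window start to 8
  Position 10 ('g'): window [8,10] length 3
  Position 11 ('g'): repeat (last at 10), move window start to 11
  Position 11 ('g'): window [11,11] length 1
Longest substring with no repeats: "ahbegfd" with length 7

7


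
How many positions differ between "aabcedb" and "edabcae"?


Comparing "aabcedb" and "edabcae" position by position:
  Position 0: 'a' vs 'e' => DIFFER
  Position 1: 'a' vs 'd' => DIFFER
  Position 2: 'b' vs 'a' => DIFFER
  Position 3: 'c' vs 'b' => DIFFER
  Position 4: 'e' vs 'c' => DIFFER
  Position 5: 'd' vs 'a' => DIFFER
  Position 6: 'b' vs 'e' => DIFFER
Positions that differ: 7

7


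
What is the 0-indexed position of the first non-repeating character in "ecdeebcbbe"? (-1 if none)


Input: ecdeebcbbe
Character frequencies:
  'b': 3
  'c': 2
  'd': 1
  'e': 4
Scanning left to right for freq == 1:
  Position 0 ('e'): freq=4, skip
  Position 1 ('c'): freq=2, skip
  Position 2 ('d'): unique! => answer = 2

2


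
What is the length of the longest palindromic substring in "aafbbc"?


Input: "aafbbc"
Checking substrings for palindromes:
  [0:2] "aa" (len 2) => palindrome
  [3:5] "bb" (len 2) => palindrome
Longest palindromic substring: "aa" with length 2

2


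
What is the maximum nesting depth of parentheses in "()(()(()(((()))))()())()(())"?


Input: "()(()(()(((()))))()())()(())"
Tracking depth:
  Position 0 '(': depth becomes 1
  Position 1 ')': depth becomes 0
  Position 2 '(': depth becomes 1
  Position 3 '(': depth becomes 2
  Position 4 ')': depth becomes 1
  Position 5 '(': depth becomes 2
  Position 6 '(': depth becomes 3
  Position 7 ')': depth becomes 2
  Position 8 '(': depth becomes 3
  Position 9 '(': depth becomes 4
  Position 10 '(': depth becomes 5
  Position 11 '(': depth becomes 6
  Position 12 ')': depth becomes 5
  Position 13 ')': depth becomes 4
  Position 14 ')': depth becomes 3
  Position 15 ')': depth becomes 2
  Position 16 ')': depth becomes 1
  Position 17 '(': depth becomes 2
  Position 18 ')': depth becomes 1
  Position 19 '(': depth becomes 2
  Position 20 ')': depth becomes 1
  Position 21 ')': depth becomes 0
  Position 22 '(': depth becomes 1
  Position 23 ')': depth becomes 0
  Position 24 '(': depth becomes 1
  Position 25 '(': depth becomes 2
  Position 26 ')': depth becomes 1
  Position 27 ')': depth becomes 0
Maximum depth reached: 6

6


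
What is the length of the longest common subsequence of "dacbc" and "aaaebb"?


LCS of "dacbc" and "aaaebb"
DP table:
           a    a    a    e    b    b
      0    0    0    0    0    0    0
  d   0    0    0    0    0    0    0
  a   0    1    1    1    1    1    1
  c   0    1    1    1    1    1    1
  b   0    1    1    1    1    2    2
  c   0    1    1    1    1    2    2
LCS length = dp[5][6] = 2

2


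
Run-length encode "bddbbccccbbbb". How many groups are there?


Input: bddbbccccbbbb
Scanning for consecutive runs:
  Group 1: 'b' x 1 (positions 0-0)
  Group 2: 'd' x 2 (positions 1-2)
  Group 3: 'b' x 2 (positions 3-4)
  Group 4: 'c' x 4 (positions 5-8)
  Group 5: 'b' x 4 (positions 9-12)
Total groups: 5

5


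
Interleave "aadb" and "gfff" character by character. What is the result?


Interleaving "aadb" and "gfff":
  Position 0: 'a' from first, 'g' from second => "ag"
  Position 1: 'a' from first, 'f' from second => "af"
  Position 2: 'd' from first, 'f' from second => "df"
  Position 3: 'b' from first, 'f' from second => "bf"
Result: agafdfbf

agafdfbf


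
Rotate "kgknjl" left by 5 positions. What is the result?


Input: "kgknjl", rotate left by 5
First 5 characters: "kgknj"
Remaining characters: "l"
Concatenate remaining + first: "l" + "kgknj" = "lkgknj"

lkgknj


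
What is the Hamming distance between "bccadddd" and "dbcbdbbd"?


Comparing "bccadddd" and "dbcbdbbd" position by position:
  Position 0: 'b' vs 'd' => differ
  Position 1: 'c' vs 'b' => differ
  Position 2: 'c' vs 'c' => same
  Position 3: 'a' vs 'b' => differ
  Position 4: 'd' vs 'd' => same
  Position 5: 'd' vs 'b' => differ
  Position 6: 'd' vs 'b' => differ
  Position 7: 'd' vs 'd' => same
Total differences (Hamming distance): 5

5


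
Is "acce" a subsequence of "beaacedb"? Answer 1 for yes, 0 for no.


Check if "acce" is a subsequence of "beaacedb"
Greedy scan:
  Position 0 ('b'): no match needed
  Position 1 ('e'): no match needed
  Position 2 ('a'): matches sub[0] = 'a'
  Position 3 ('a'): no match needed
  Position 4 ('c'): matches sub[1] = 'c'
  Position 5 ('e'): no match needed
  Position 6 ('d'): no match needed
  Position 7 ('b'): no match needed
Only matched 2/4 characters => not a subsequence

0


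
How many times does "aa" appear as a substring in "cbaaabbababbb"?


Searching for "aa" in "cbaaabbababbb"
Scanning each position:
  Position 0: "cb" => no
  Position 1: "ba" => no
  Position 2: "aa" => MATCH
  Position 3: "aa" => MATCH
  Position 4: "ab" => no
  Position 5: "bb" => no
  Position 6: "ba" => no
  Position 7: "ab" => no
  Position 8: "ba" => no
  Position 9: "ab" => no
  Position 10: "bb" => no
  Position 11: "bb" => no
Total occurrences: 2

2


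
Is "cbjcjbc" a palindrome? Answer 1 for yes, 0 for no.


Input: cbjcjbc
Reversed: cbjcjbc
  Compare pos 0 ('c') with pos 6 ('c'): match
  Compare pos 1 ('b') with pos 5 ('b'): match
  Compare pos 2 ('j') with pos 4 ('j'): match
Result: palindrome

1


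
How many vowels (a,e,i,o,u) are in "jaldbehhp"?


Input: jaldbehhp
Checking each character:
  'j' at position 0: consonant
  'a' at position 1: vowel (running total: 1)
  'l' at position 2: consonant
  'd' at position 3: consonant
  'b' at position 4: consonant
  'e' at position 5: vowel (running total: 2)
  'h' at position 6: consonant
  'h' at position 7: consonant
  'p' at position 8: consonant
Total vowels: 2

2


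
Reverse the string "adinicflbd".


Input: adinicflbd
Reading characters right to left:
  Position 9: 'd'
  Position 8: 'b'
  Position 7: 'l'
  Position 6: 'f'
  Position 5: 'c'
  Position 4: 'i'
  Position 3: 'n'
  Position 2: 'i'
  Position 1: 'd'
  Position 0: 'a'
Reversed: dblfcinida

dblfcinida


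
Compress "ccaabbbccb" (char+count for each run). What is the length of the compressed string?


Input: ccaabbbccb
Runs:
  'c' x 2 => "c2"
  'a' x 2 => "a2"
  'b' x 3 => "b3"
  'c' x 2 => "c2"
  'b' x 1 => "b1"
Compressed: "c2a2b3c2b1"
Compressed length: 10

10


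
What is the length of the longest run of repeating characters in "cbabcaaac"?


Input: "cbabcaaac"
Scanning for longest run:
  Position 1 ('b'): new char, reset run to 1
  Position 2 ('a'): new char, reset run to 1
  Position 3 ('b'): new char, reset run to 1
  Position 4 ('c'): new char, reset run to 1
  Position 5 ('a'): new char, reset run to 1
  Position 6 ('a'): continues run of 'a', length=2
  Position 7 ('a'): continues run of 'a', length=3
  Position 8 ('c'): new char, reset run to 1
Longest run: 'a' with length 3

3


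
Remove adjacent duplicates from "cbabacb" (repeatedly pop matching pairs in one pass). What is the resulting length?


Input: cbabacb
Stack-based adjacent duplicate removal:
  Read 'c': push. Stack: c
  Read 'b': push. Stack: cb
  Read 'a': push. Stack: cba
  Read 'b': push. Stack: cbab
  Read 'a': push. Stack: cbaba
  Read 'c': push. Stack: cbabac
  Read 'b': push. Stack: cbabacb
Final stack: "cbabacb" (length 7)

7


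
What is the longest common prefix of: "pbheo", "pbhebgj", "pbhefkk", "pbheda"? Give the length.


Words: pbheo, pbhebgj, pbhefkk, pbheda
  Position 0: all 'p' => match
  Position 1: all 'b' => match
  Position 2: all 'h' => match
  Position 3: all 'e' => match
  Position 4: ('o', 'b', 'f', 'd') => mismatch, stop
LCP = "pbhe" (length 4)

4


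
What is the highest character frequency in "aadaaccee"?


Input: aadaaccee
Character counts:
  'a': 4
  'c': 2
  'd': 1
  'e': 2
Maximum frequency: 4

4


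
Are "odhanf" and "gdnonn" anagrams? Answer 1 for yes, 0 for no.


Strings: "odhanf", "gdnonn"
Sorted first:  adfhno
Sorted second: dgnnno
Differ at position 0: 'a' vs 'd' => not anagrams

0


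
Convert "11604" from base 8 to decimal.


Input: "11604" in base 8
Positional expansion:
  Digit '1' (value 1) x 8^4 = 4096
  Digit '1' (value 1) x 8^3 = 512
  Digit '6' (value 6) x 8^2 = 384
  Digit '0' (value 0) x 8^1 = 0
  Digit '4' (value 4) x 8^0 = 4
Sum = 4996

4996


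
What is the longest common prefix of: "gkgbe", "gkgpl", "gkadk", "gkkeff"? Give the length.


Words: gkgbe, gkgpl, gkadk, gkkeff
  Position 0: all 'g' => match
  Position 1: all 'k' => match
  Position 2: ('g', 'g', 'a', 'k') => mismatch, stop
LCP = "gk" (length 2)

2


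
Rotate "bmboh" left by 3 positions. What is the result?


Input: "bmboh", rotate left by 3
First 3 characters: "bmb"
Remaining characters: "oh"
Concatenate remaining + first: "oh" + "bmb" = "ohbmb"

ohbmb


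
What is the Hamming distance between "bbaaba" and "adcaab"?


Comparing "bbaaba" and "adcaab" position by position:
  Position 0: 'b' vs 'a' => differ
  Position 1: 'b' vs 'd' => differ
  Position 2: 'a' vs 'c' => differ
  Position 3: 'a' vs 'a' => same
  Position 4: 'b' vs 'a' => differ
  Position 5: 'a' vs 'b' => differ
Total differences (Hamming distance): 5

5


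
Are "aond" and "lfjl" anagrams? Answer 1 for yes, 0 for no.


Strings: "aond", "lfjl"
Sorted first:  adno
Sorted second: fjll
Differ at position 0: 'a' vs 'f' => not anagrams

0


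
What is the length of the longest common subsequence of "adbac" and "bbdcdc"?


LCS of "adbac" and "bbdcdc"
DP table:
           b    b    d    c    d    c
      0    0    0    0    0    0    0
  a   0    0    0    0    0    0    0
  d   0    0    0    1    1    1    1
  b   0    1    1    1    1    1    1
  a   0    1    1    1    1    1    1
  c   0    1    1    1    2    2    2
LCS length = dp[5][6] = 2

2


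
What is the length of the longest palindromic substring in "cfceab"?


Input: "cfceab"
Checking substrings for palindromes:
  [0:3] "cfc" (len 3) => palindrome
Longest palindromic substring: "cfc" with length 3

3


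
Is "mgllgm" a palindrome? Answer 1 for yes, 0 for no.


Input: mgllgm
Reversed: mgllgm
  Compare pos 0 ('m') with pos 5 ('m'): match
  Compare pos 1 ('g') with pos 4 ('g'): match
  Compare pos 2 ('l') with pos 3 ('l'): match
Result: palindrome

1


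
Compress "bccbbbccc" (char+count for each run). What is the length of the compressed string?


Input: bccbbbccc
Runs:
  'b' x 1 => "b1"
  'c' x 2 => "c2"
  'b' x 3 => "b3"
  'c' x 3 => "c3"
Compressed: "b1c2b3c3"
Compressed length: 8

8


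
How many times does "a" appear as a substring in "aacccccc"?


Searching for "a" in "aacccccc"
Scanning each position:
  Position 0: "a" => MATCH
  Position 1: "a" => MATCH
  Position 2: "c" => no
  Position 3: "c" => no
  Position 4: "c" => no
  Position 5: "c" => no
  Position 6: "c" => no
  Position 7: "c" => no
Total occurrences: 2

2


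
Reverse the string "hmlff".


Input: hmlff
Reading characters right to left:
  Position 4: 'f'
  Position 3: 'f'
  Position 2: 'l'
  Position 1: 'm'
  Position 0: 'h'
Reversed: fflmh

fflmh


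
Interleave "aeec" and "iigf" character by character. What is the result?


Interleaving "aeec" and "iigf":
  Position 0: 'a' from first, 'i' from second => "ai"
  Position 1: 'e' from first, 'i' from second => "ei"
  Position 2: 'e' from first, 'g' from second => "eg"
  Position 3: 'c' from first, 'f' from second => "cf"
Result: aieiegcf

aieiegcf


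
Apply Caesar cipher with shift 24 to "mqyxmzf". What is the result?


Caesar cipher: shift "mqyxmzf" by 24
  'm' (pos 12) + 24 = pos 10 = 'k'
  'q' (pos 16) + 24 = pos 14 = 'o'
  'y' (pos 24) + 24 = pos 22 = 'w'
  'x' (pos 23) + 24 = pos 21 = 'v'
  'm' (pos 12) + 24 = pos 10 = 'k'
  'z' (pos 25) + 24 = pos 23 = 'x'
  'f' (pos 5) + 24 = pos 3 = 'd'
Result: kowvkxd

kowvkxd


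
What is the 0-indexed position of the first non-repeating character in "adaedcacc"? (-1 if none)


Input: adaedcacc
Character frequencies:
  'a': 3
  'c': 3
  'd': 2
  'e': 1
Scanning left to right for freq == 1:
  Position 0 ('a'): freq=3, skip
  Position 1 ('d'): freq=2, skip
  Position 2 ('a'): freq=3, skip
  Position 3 ('e'): unique! => answer = 3

3


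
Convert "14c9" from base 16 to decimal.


Input: "14c9" in base 16
Positional expansion:
  Digit '1' (value 1) x 16^3 = 4096
  Digit '4' (value 4) x 16^2 = 1024
  Digit 'c' (value 12) x 16^1 = 192
  Digit '9' (value 9) x 16^0 = 9
Sum = 5321

5321


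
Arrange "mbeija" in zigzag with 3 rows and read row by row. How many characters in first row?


Zigzag "mbeija" into 3 rows:
Placing characters:
  'm' => row 0
  'b' => row 1
  'e' => row 2
  'i' => row 1
  'j' => row 0
  'a' => row 1
Rows:
  Row 0: "mj"
  Row 1: "bia"
  Row 2: "e"
First row length: 2

2


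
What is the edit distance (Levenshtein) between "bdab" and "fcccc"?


Computing edit distance: "bdab" -> "fcccc"
DP table:
           f    c    c    c    c
      0    1    2    3    4    5
  b   1    1    2    3    4    5
  d   2    2    2    3    4    5
  a   3    3    3    3    4    5
  b   4    4    4    4    4    5
Edit distance = dp[4][5] = 5

5


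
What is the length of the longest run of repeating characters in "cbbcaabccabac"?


Input: "cbbcaabccabac"
Scanning for longest run:
  Position 1 ('b'): new char, reset run to 1
  Position 2 ('b'): continues run of 'b', length=2
  Position 3 ('c'): new char, reset run to 1
  Position 4 ('a'): new char, reset run to 1
  Position 5 ('a'): continues run of 'a', length=2
  Position 6 ('b'): new char, reset run to 1
  Position 7 ('c'): new char, reset run to 1
  Position 8 ('c'): continues run of 'c', length=2
  Position 9 ('a'): new char, reset run to 1
  Position 10 ('b'): new char, reset run to 1
  Position 11 ('a'): new char, reset run to 1
  Position 12 ('c'): new char, reset run to 1
Longest run: 'b' with length 2

2


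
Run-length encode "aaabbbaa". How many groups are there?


Input: aaabbbaa
Scanning for consecutive runs:
  Group 1: 'a' x 3 (positions 0-2)
  Group 2: 'b' x 3 (positions 3-5)
  Group 3: 'a' x 2 (positions 6-7)
Total groups: 3

3


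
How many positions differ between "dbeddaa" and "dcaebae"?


Comparing "dbeddaa" and "dcaebae" position by position:
  Position 0: 'd' vs 'd' => same
  Position 1: 'b' vs 'c' => DIFFER
  Position 2: 'e' vs 'a' => DIFFER
  Position 3: 'd' vs 'e' => DIFFER
  Position 4: 'd' vs 'b' => DIFFER
  Position 5: 'a' vs 'a' => same
  Position 6: 'a' vs 'e' => DIFFER
Positions that differ: 5

5


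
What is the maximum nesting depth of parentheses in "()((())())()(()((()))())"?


Input: "()((())())()(()((()))())"
Tracking depth:
  Position 0 '(': depth becomes 1
  Position 1 ')': depth becomes 0
  Position 2 '(': depth becomes 1
  Position 3 '(': depth becomes 2
  Position 4 '(': depth becomes 3
  Position 5 ')': depth becomes 2
  Position 6 ')': depth becomes 1
  Position 7 '(': depth becomes 2
  Position 8 ')': depth becomes 1
  Position 9 ')': depth becomes 0
  Position 10 '(': depth becomes 1
  Position 11 ')': depth becomes 0
  Position 12 '(': depth becomes 1
  Position 13 '(': depth becomes 2
  Position 14 ')': depth becomes 1
  Position 15 '(': depth becomes 2
  Position 16 '(': depth becomes 3
  Position 17 '(': depth becomes 4
  Position 18 ')': depth becomes 3
  Position 19 ')': depth becomes 2
  Position 20 ')': depth becomes 1
  Position 21 '(': depth becomes 2
  Position 22 ')': depth becomes 1
  Position 23 ')': depth becomes 0
Maximum depth reached: 4

4


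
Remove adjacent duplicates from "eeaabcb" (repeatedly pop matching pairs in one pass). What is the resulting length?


Input: eeaabcb
Stack-based adjacent duplicate removal:
  Read 'e': push. Stack: e
  Read 'e': matches stack top 'e' => pop. Stack: (empty)
  Read 'a': push. Stack: a
  Read 'a': matches stack top 'a' => pop. Stack: (empty)
  Read 'b': push. Stack: b
  Read 'c': push. Stack: bc
  Read 'b': push. Stack: bcb
Final stack: "bcb" (length 3)

3


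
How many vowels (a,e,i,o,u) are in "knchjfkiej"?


Input: knchjfkiej
Checking each character:
  'k' at position 0: consonant
  'n' at position 1: consonant
  'c' at position 2: consonant
  'h' at position 3: consonant
  'j' at position 4: consonant
  'f' at position 5: consonant
  'k' at position 6: consonant
  'i' at position 7: vowel (running total: 1)
  'e' at position 8: vowel (running total: 2)
  'j' at position 9: consonant
Total vowels: 2

2


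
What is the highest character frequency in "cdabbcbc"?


Input: cdabbcbc
Character counts:
  'a': 1
  'b': 3
  'c': 3
  'd': 1
Maximum frequency: 3

3


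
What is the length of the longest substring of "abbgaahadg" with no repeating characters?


Input: "abbgaahadg"
Sliding window (track last position of each char):
  Position 0 ('a'): window [0,0] length 1 -- new best
  Position 1 ('b'): window [0,1] length 2 -- new best
  Position 2 ('b'): repeat (last at 1), move window start to 2
  Position 2 ('b'): window [2,2] length 1
  Position 3 ('g'): window [2,3] length 2
  Position 4 ('a'): window [2,4] length 3 -- new best
  Position 5 ('a'): repeat (last at 4), move window start to 5
  Position 5 ('a'): window [5,5] length 1
  Position 6 ('h'): window [5,6] length 2
  Position 7 ('a'): repeat (last at 5), move window start to 6
  Position 7 ('a'): window [6,7] length 2
  Position 8 ('d'): window [6,8] length 3
  Position 9 ('g'): window [6,9] length 4 -- new best
Longest substring with no repeats: "hadg" with length 4

4


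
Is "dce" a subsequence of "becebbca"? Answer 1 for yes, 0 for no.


Check if "dce" is a subsequence of "becebbca"
Greedy scan:
  Position 0 ('b'): no match needed
  Position 1 ('e'): no match needed
  Position 2 ('c'): no match needed
  Position 3 ('e'): no match needed
  Position 4 ('b'): no match needed
  Position 5 ('b'): no match needed
  Position 6 ('c'): no match needed
  Position 7 ('a'): no match needed
Only matched 0/3 characters => not a subsequence

0


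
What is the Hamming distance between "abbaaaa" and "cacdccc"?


Comparing "abbaaaa" and "cacdccc" position by position:
  Position 0: 'a' vs 'c' => differ
  Position 1: 'b' vs 'a' => differ
  Position 2: 'b' vs 'c' => differ
  Position 3: 'a' vs 'd' => differ
  Position 4: 'a' vs 'c' => differ
  Position 5: 'a' vs 'c' => differ
  Position 6: 'a' vs 'c' => differ
Total differences (Hamming distance): 7

7


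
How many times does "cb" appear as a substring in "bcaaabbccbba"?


Searching for "cb" in "bcaaabbccbba"
Scanning each position:
  Position 0: "bc" => no
  Position 1: "ca" => no
  Position 2: "aa" => no
  Position 3: "aa" => no
  Position 4: "ab" => no
  Position 5: "bb" => no
  Position 6: "bc" => no
  Position 7: "cc" => no
  Position 8: "cb" => MATCH
  Position 9: "bb" => no
  Position 10: "ba" => no
Total occurrences: 1

1


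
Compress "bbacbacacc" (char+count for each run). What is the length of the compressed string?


Input: bbacbacacc
Runs:
  'b' x 2 => "b2"
  'a' x 1 => "a1"
  'c' x 1 => "c1"
  'b' x 1 => "b1"
  'a' x 1 => "a1"
  'c' x 1 => "c1"
  'a' x 1 => "a1"
  'c' x 2 => "c2"
Compressed: "b2a1c1b1a1c1a1c2"
Compressed length: 16

16


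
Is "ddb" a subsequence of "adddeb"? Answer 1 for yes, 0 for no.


Check if "ddb" is a subsequence of "adddeb"
Greedy scan:
  Position 0 ('a'): no match needed
  Position 1 ('d'): matches sub[0] = 'd'
  Position 2 ('d'): matches sub[1] = 'd'
  Position 3 ('d'): no match needed
  Position 4 ('e'): no match needed
  Position 5 ('b'): matches sub[2] = 'b'
All 3 characters matched => is a subsequence

1


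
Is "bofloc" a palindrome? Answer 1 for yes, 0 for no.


Input: bofloc
Reversed: colfob
  Compare pos 0 ('b') with pos 5 ('c'): MISMATCH
  Compare pos 1 ('o') with pos 4 ('o'): match
  Compare pos 2 ('f') with pos 3 ('l'): MISMATCH
Result: not a palindrome

0


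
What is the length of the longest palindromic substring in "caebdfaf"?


Input: "caebdfaf"
Checking substrings for palindromes:
  [5:8] "faf" (len 3) => palindrome
Longest palindromic substring: "faf" with length 3

3


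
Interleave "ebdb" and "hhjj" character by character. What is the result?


Interleaving "ebdb" and "hhjj":
  Position 0: 'e' from first, 'h' from second => "eh"
  Position 1: 'b' from first, 'h' from second => "bh"
  Position 2: 'd' from first, 'j' from second => "dj"
  Position 3: 'b' from first, 'j' from second => "bj"
Result: ehbhdjbj

ehbhdjbj


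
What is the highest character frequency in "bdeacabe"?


Input: bdeacabe
Character counts:
  'a': 2
  'b': 2
  'c': 1
  'd': 1
  'e': 2
Maximum frequency: 2

2


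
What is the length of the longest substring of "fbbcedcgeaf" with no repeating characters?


Input: "fbbcedcgeaf"
Sliding window (track last position of each char):
  Position 0 ('f'): window [0,0] length 1 -- new best
  Position 1 ('b'): window [0,1] length 2 -- new best
  Position 2 ('b'): repeat (last at 1), move window start to 2
  Position 2 ('b'): window [2,2] length 1
  Position 3 ('c'): window [2,3] length 2
  Position 4 ('e'): window [2,4] length 3 -- new best
  Position 5 ('d'): window [2,5] length 4 -- new best
  Position 6 ('c'): repeat (last at 3), move window start to 4
  Position 6 ('c'): window [4,6] length 3
  Position 7 ('g'): window [4,7] length 4
  Position 8 ('e'): repeat (last at 4), move window start to 5
  Position 8 ('e'): window [5,8] length 4
  Position 9 ('a'): window [5,9] length 5 -- new best
  Position 10 ('f'): window [5,10] length 6 -- new best
Longest substring with no repeats: "dcgeaf" with length 6

6


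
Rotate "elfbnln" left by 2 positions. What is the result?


Input: "elfbnln", rotate left by 2
First 2 characters: "el"
Remaining characters: "fbnln"
Concatenate remaining + first: "fbnln" + "el" = "fbnlnel"

fbnlnel


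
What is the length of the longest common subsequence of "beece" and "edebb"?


LCS of "beece" and "edebb"
DP table:
           e    d    e    b    b
      0    0    0    0    0    0
  b   0    0    0    0    1    1
  e   0    1    1    1    1    1
  e   0    1    1    2    2    2
  c   0    1    1    2    2    2
  e   0    1    1    2    2    2
LCS length = dp[5][5] = 2

2


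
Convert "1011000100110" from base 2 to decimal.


Input: "1011000100110" in base 2
Positional expansion:
  Digit '1' (value 1) x 2^12 = 4096
  Digit '0' (value 0) x 2^11 = 0
  Digit '1' (value 1) x 2^10 = 1024
  Digit '1' (value 1) x 2^9 = 512
  Digit '0' (value 0) x 2^8 = 0
  Digit '0' (value 0) x 2^7 = 0
  Digit '0' (value 0) x 2^6 = 0
  Digit '1' (value 1) x 2^5 = 32
  Digit '0' (value 0) x 2^4 = 0
  Digit '0' (value 0) x 2^3 = 0
  Digit '1' (value 1) x 2^2 = 4
  Digit '1' (value 1) x 2^1 = 2
  Digit '0' (value 0) x 2^0 = 0
Sum = 5670

5670


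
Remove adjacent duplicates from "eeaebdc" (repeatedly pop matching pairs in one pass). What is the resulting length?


Input: eeaebdc
Stack-based adjacent duplicate removal:
  Read 'e': push. Stack: e
  Read 'e': matches stack top 'e' => pop. Stack: (empty)
  Read 'a': push. Stack: a
  Read 'e': push. Stack: ae
  Read 'b': push. Stack: aeb
  Read 'd': push. Stack: aebd
  Read 'c': push. Stack: aebdc
Final stack: "aebdc" (length 5)

5


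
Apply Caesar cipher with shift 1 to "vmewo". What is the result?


Caesar cipher: shift "vmewo" by 1
  'v' (pos 21) + 1 = pos 22 = 'w'
  'm' (pos 12) + 1 = pos 13 = 'n'
  'e' (pos 4) + 1 = pos 5 = 'f'
  'w' (pos 22) + 1 = pos 23 = 'x'
  'o' (pos 14) + 1 = pos 15 = 'p'
Result: wnfxp

wnfxp


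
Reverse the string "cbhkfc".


Input: cbhkfc
Reading characters right to left:
  Position 5: 'c'
  Position 4: 'f'
  Position 3: 'k'
  Position 2: 'h'
  Position 1: 'b'
  Position 0: 'c'
Reversed: cfkhbc

cfkhbc


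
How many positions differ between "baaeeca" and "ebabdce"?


Comparing "baaeeca" and "ebabdce" position by position:
  Position 0: 'b' vs 'e' => DIFFER
  Position 1: 'a' vs 'b' => DIFFER
  Position 2: 'a' vs 'a' => same
  Position 3: 'e' vs 'b' => DIFFER
  Position 4: 'e' vs 'd' => DIFFER
  Position 5: 'c' vs 'c' => same
  Position 6: 'a' vs 'e' => DIFFER
Positions that differ: 5

5


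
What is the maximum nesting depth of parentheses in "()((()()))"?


Input: "()((()()))"
Tracking depth:
  Position 0 '(': depth becomes 1
  Position 1 ')': depth becomes 0
  Position 2 '(': depth becomes 1
  Position 3 '(': depth becomes 2
  Position 4 '(': depth becomes 3
  Position 5 ')': depth becomes 2
  Position 6 '(': depth becomes 3
  Position 7 ')': depth becomes 2
  Position 8 ')': depth becomes 1
  Position 9 ')': depth becomes 0
Maximum depth reached: 3

3


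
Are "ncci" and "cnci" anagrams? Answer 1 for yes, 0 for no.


Strings: "ncci", "cnci"
Sorted first:  ccin
Sorted second: ccin
Sorted forms match => anagrams

1


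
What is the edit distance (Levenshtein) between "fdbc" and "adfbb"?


Computing edit distance: "fdbc" -> "adfbb"
DP table:
           a    d    f    b    b
      0    1    2    3    4    5
  f   1    1    2    2    3    4
  d   2    2    1    2    3    4
  b   3    3    2    2    2    3
  c   4    4    3    3    3    3
Edit distance = dp[4][5] = 3

3


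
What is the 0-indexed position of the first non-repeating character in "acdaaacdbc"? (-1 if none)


Input: acdaaacdbc
Character frequencies:
  'a': 4
  'b': 1
  'c': 3
  'd': 2
Scanning left to right for freq == 1:
  Position 0 ('a'): freq=4, skip
  Position 1 ('c'): freq=3, skip
  Position 2 ('d'): freq=2, skip
  Position 3 ('a'): freq=4, skip
  Position 4 ('a'): freq=4, skip
  Position 5 ('a'): freq=4, skip
  Position 6 ('c'): freq=3, skip
  Position 7 ('d'): freq=2, skip
  Position 8 ('b'): unique! => answer = 8

8


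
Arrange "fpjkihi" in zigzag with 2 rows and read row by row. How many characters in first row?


Zigzag "fpjkihi" into 2 rows:
Placing characters:
  'f' => row 0
  'p' => row 1
  'j' => row 0
  'k' => row 1
  'i' => row 0
  'h' => row 1
  'i' => row 0
Rows:
  Row 0: "fjii"
  Row 1: "pkh"
First row length: 4

4


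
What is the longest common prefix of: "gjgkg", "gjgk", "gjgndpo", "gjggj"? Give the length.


Words: gjgkg, gjgk, gjgndpo, gjggj
  Position 0: all 'g' => match
  Position 1: all 'j' => match
  Position 2: all 'g' => match
  Position 3: ('k', 'k', 'n', 'g') => mismatch, stop
LCP = "gjg" (length 3)

3


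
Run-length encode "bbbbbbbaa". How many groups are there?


Input: bbbbbbbaa
Scanning for consecutive runs:
  Group 1: 'b' x 7 (positions 0-6)
  Group 2: 'a' x 2 (positions 7-8)
Total groups: 2

2


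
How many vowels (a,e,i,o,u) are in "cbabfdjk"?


Input: cbabfdjk
Checking each character:
  'c' at position 0: consonant
  'b' at position 1: consonant
  'a' at position 2: vowel (running total: 1)
  'b' at position 3: consonant
  'f' at position 4: consonant
  'd' at position 5: consonant
  'j' at position 6: consonant
  'k' at position 7: consonant
Total vowels: 1

1


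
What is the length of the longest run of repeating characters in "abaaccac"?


Input: "abaaccac"
Scanning for longest run:
  Position 1 ('b'): new char, reset run to 1
  Position 2 ('a'): new char, reset run to 1
  Position 3 ('a'): continues run of 'a', length=2
  Position 4 ('c'): new char, reset run to 1
  Position 5 ('c'): continues run of 'c', length=2
  Position 6 ('a'): new char, reset run to 1
  Position 7 ('c'): new char, reset run to 1
Longest run: 'a' with length 2

2


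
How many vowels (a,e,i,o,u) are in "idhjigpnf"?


Input: idhjigpnf
Checking each character:
  'i' at position 0: vowel (running total: 1)
  'd' at position 1: consonant
  'h' at position 2: consonant
  'j' at position 3: consonant
  'i' at position 4: vowel (running total: 2)
  'g' at position 5: consonant
  'p' at position 6: consonant
  'n' at position 7: consonant
  'f' at position 8: consonant
Total vowels: 2

2


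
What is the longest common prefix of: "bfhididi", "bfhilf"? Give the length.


Words: bfhididi, bfhilf
  Position 0: all 'b' => match
  Position 1: all 'f' => match
  Position 2: all 'h' => match
  Position 3: all 'i' => match
  Position 4: ('d', 'l') => mismatch, stop
LCP = "bfhi" (length 4)

4


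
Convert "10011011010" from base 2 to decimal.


Input: "10011011010" in base 2
Positional expansion:
  Digit '1' (value 1) x 2^10 = 1024
  Digit '0' (value 0) x 2^9 = 0
  Digit '0' (value 0) x 2^8 = 0
  Digit '1' (value 1) x 2^7 = 128
  Digit '1' (value 1) x 2^6 = 64
  Digit '0' (value 0) x 2^5 = 0
  Digit '1' (value 1) x 2^4 = 16
  Digit '1' (value 1) x 2^3 = 8
  Digit '0' (value 0) x 2^2 = 0
  Digit '1' (value 1) x 2^1 = 2
  Digit '0' (value 0) x 2^0 = 0
Sum = 1242

1242


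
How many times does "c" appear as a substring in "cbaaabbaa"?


Searching for "c" in "cbaaabbaa"
Scanning each position:
  Position 0: "c" => MATCH
  Position 1: "b" => no
  Position 2: "a" => no
  Position 3: "a" => no
  Position 4: "a" => no
  Position 5: "b" => no
  Position 6: "b" => no
  Position 7: "a" => no
  Position 8: "a" => no
Total occurrences: 1

1


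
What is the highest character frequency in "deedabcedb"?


Input: deedabcedb
Character counts:
  'a': 1
  'b': 2
  'c': 1
  'd': 3
  'e': 3
Maximum frequency: 3

3


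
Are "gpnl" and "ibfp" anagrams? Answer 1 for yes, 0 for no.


Strings: "gpnl", "ibfp"
Sorted first:  glnp
Sorted second: bfip
Differ at position 0: 'g' vs 'b' => not anagrams

0


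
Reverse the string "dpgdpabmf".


Input: dpgdpabmf
Reading characters right to left:
  Position 8: 'f'
  Position 7: 'm'
  Position 6: 'b'
  Position 5: 'a'
  Position 4: 'p'
  Position 3: 'd'
  Position 2: 'g'
  Position 1: 'p'
  Position 0: 'd'
Reversed: fmbapdgpd

fmbapdgpd


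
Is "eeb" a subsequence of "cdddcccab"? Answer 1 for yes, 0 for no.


Check if "eeb" is a subsequence of "cdddcccab"
Greedy scan:
  Position 0 ('c'): no match needed
  Position 1 ('d'): no match needed
  Position 2 ('d'): no match needed
  Position 3 ('d'): no match needed
  Position 4 ('c'): no match needed
  Position 5 ('c'): no match needed
  Position 6 ('c'): no match needed
  Position 7 ('a'): no match needed
  Position 8 ('b'): no match needed
Only matched 0/3 characters => not a subsequence

0


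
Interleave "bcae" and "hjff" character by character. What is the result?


Interleaving "bcae" and "hjff":
  Position 0: 'b' from first, 'h' from second => "bh"
  Position 1: 'c' from first, 'j' from second => "cj"
  Position 2: 'a' from first, 'f' from second => "af"
  Position 3: 'e' from first, 'f' from second => "ef"
Result: bhcjafef

bhcjafef


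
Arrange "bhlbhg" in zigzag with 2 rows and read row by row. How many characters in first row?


Zigzag "bhlbhg" into 2 rows:
Placing characters:
  'b' => row 0
  'h' => row 1
  'l' => row 0
  'b' => row 1
  'h' => row 0
  'g' => row 1
Rows:
  Row 0: "blh"
  Row 1: "hbg"
First row length: 3

3


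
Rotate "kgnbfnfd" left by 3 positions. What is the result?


Input: "kgnbfnfd", rotate left by 3
First 3 characters: "kgn"
Remaining characters: "bfnfd"
Concatenate remaining + first: "bfnfd" + "kgn" = "bfnfdkgn"

bfnfdkgn


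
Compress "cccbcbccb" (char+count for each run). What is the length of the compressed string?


Input: cccbcbccb
Runs:
  'c' x 3 => "c3"
  'b' x 1 => "b1"
  'c' x 1 => "c1"
  'b' x 1 => "b1"
  'c' x 2 => "c2"
  'b' x 1 => "b1"
Compressed: "c3b1c1b1c2b1"
Compressed length: 12

12


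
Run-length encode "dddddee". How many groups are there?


Input: dddddee
Scanning for consecutive runs:
  Group 1: 'd' x 5 (positions 0-4)
  Group 2: 'e' x 2 (positions 5-6)
Total groups: 2

2


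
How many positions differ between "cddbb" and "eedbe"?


Comparing "cddbb" and "eedbe" position by position:
  Position 0: 'c' vs 'e' => DIFFER
  Position 1: 'd' vs 'e' => DIFFER
  Position 2: 'd' vs 'd' => same
  Position 3: 'b' vs 'b' => same
  Position 4: 'b' vs 'e' => DIFFER
Positions that differ: 3

3


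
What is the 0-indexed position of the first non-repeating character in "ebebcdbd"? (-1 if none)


Input: ebebcdbd
Character frequencies:
  'b': 3
  'c': 1
  'd': 2
  'e': 2
Scanning left to right for freq == 1:
  Position 0 ('e'): freq=2, skip
  Position 1 ('b'): freq=3, skip
  Position 2 ('e'): freq=2, skip
  Position 3 ('b'): freq=3, skip
  Position 4 ('c'): unique! => answer = 4

4


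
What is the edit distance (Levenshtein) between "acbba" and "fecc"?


Computing edit distance: "acbba" -> "fecc"
DP table:
           f    e    c    c
      0    1    2    3    4
  a   1    1    2    3    4
  c   2    2    2    2    3
  b   3    3    3    3    3
  b   4    4    4    4    4
  a   5    5    5    5    5
Edit distance = dp[5][4] = 5

5


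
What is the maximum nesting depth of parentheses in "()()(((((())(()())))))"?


Input: "()()(((((())(()())))))"
Tracking depth:
  Position 0 '(': depth becomes 1
  Position 1 ')': depth becomes 0
  Position 2 '(': depth becomes 1
  Position 3 ')': depth becomes 0
  Position 4 '(': depth becomes 1
  Position 5 '(': depth becomes 2
  Position 6 '(': depth becomes 3
  Position 7 '(': depth becomes 4
  Position 8 '(': depth becomes 5
  Position 9 '(': depth becomes 6
  Position 10 ')': depth becomes 5
  Position 11 ')': depth becomes 4
  Position 12 '(': depth becomes 5
  Position 13 '(': depth becomes 6
  Position 14 ')': depth becomes 5
  Position 15 '(': depth becomes 6
  Position 16 ')': depth becomes 5
  Position 17 ')': depth becomes 4
  Position 18 ')': depth becomes 3
  Position 19 ')': depth becomes 2
  Position 20 ')': depth becomes 1
  Position 21 ')': depth becomes 0
Maximum depth reached: 6

6


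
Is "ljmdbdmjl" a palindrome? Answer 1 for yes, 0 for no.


Input: ljmdbdmjl
Reversed: ljmdbdmjl
  Compare pos 0 ('l') with pos 8 ('l'): match
  Compare pos 1 ('j') with pos 7 ('j'): match
  Compare pos 2 ('m') with pos 6 ('m'): match
  Compare pos 3 ('d') with pos 5 ('d'): match
Result: palindrome

1


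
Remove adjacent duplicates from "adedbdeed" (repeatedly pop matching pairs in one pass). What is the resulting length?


Input: adedbdeed
Stack-based adjacent duplicate removal:
  Read 'a': push. Stack: a
  Read 'd': push. Stack: ad
  Read 'e': push. Stack: ade
  Read 'd': push. Stack: aded
  Read 'b': push. Stack: adedb
  Read 'd': push. Stack: adedbd
  Read 'e': push. Stack: adedbde
  Read 'e': matches stack top 'e' => pop. Stack: adedbd
  Read 'd': matches stack top 'd' => pop. Stack: adedb
Final stack: "adedb" (length 5)

5


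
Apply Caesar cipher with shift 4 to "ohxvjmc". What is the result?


Caesar cipher: shift "ohxvjmc" by 4
  'o' (pos 14) + 4 = pos 18 = 's'
  'h' (pos 7) + 4 = pos 11 = 'l'
  'x' (pos 23) + 4 = pos 1 = 'b'
  'v' (pos 21) + 4 = pos 25 = 'z'
  'j' (pos 9) + 4 = pos 13 = 'n'
  'm' (pos 12) + 4 = pos 16 = 'q'
  'c' (pos 2) + 4 = pos 6 = 'g'
Result: slbznqg

slbznqg


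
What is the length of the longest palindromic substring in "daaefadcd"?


Input: "daaefadcd"
Checking substrings for palindromes:
  [6:9] "dcd" (len 3) => palindrome
  [1:3] "aa" (len 2) => palindrome
Longest palindromic substring: "dcd" with length 3

3


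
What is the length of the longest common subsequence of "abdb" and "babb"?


LCS of "abdb" and "babb"
DP table:
           b    a    b    b
      0    0    0    0    0
  a   0    0    1    1    1
  b   0    1    1    2    2
  d   0    1    1    2    2
  b   0    1    1    2    3
LCS length = dp[4][4] = 3

3


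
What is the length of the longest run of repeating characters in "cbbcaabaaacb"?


Input: "cbbcaabaaacb"
Scanning for longest run:
  Position 1 ('b'): new char, reset run to 1
  Position 2 ('b'): continues run of 'b', length=2
  Position 3 ('c'): new char, reset run to 1
  Position 4 ('a'): new char, reset run to 1
  Position 5 ('a'): continues run of 'a', length=2
  Position 6 ('b'): new char, reset run to 1
  Position 7 ('a'): new char, reset run to 1
  Position 8 ('a'): continues run of 'a', length=2
  Position 9 ('a'): continues run of 'a', length=3
  Position 10 ('c'): new char, reset run to 1
  Position 11 ('b'): new char, reset run to 1
Longest run: 'a' with length 3

3


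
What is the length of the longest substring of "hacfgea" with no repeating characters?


Input: "hacfgea"
Sliding window (track last position of each char):
  Position 0 ('h'): window [0,0] length 1 -- new best
  Position 1 ('a'): window [0,1] length 2 -- new best
  Position 2 ('c'): window [0,2] length 3 -- new best
  Position 3 ('f'): window [0,3] length 4 -- new best
  Position 4 ('g'): window [0,4] length 5 -- new best
  Position 5 ('e'): window [0,5] length 6 -- new best
  Position 6 ('a'): repeat (last at 1), move window start to 2
  Position 6 ('a'): window [2,6] length 5
Longest substring with no repeats: "hacfge" with length 6

6


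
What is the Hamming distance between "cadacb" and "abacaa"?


Comparing "cadacb" and "abacaa" position by position:
  Position 0: 'c' vs 'a' => differ
  Position 1: 'a' vs 'b' => differ
  Position 2: 'd' vs 'a' => differ
  Position 3: 'a' vs 'c' => differ
  Position 4: 'c' vs 'a' => differ
  Position 5: 'b' vs 'a' => differ
Total differences (Hamming distance): 6

6


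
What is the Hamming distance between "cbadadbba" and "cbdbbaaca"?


Comparing "cbadadbba" and "cbdbbaaca" position by position:
  Position 0: 'c' vs 'c' => same
  Position 1: 'b' vs 'b' => same
  Position 2: 'a' vs 'd' => differ
  Position 3: 'd' vs 'b' => differ
  Position 4: 'a' vs 'b' => differ
  Position 5: 'd' vs 'a' => differ
  Position 6: 'b' vs 'a' => differ
  Position 7: 'b' vs 'c' => differ
  Position 8: 'a' vs 'a' => same
Total differences (Hamming distance): 6

6


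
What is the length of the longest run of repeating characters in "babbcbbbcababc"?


Input: "babbcbbbcababc"
Scanning for longest run:
  Position 1 ('a'): new char, reset run to 1
  Position 2 ('b'): new char, reset run to 1
  Position 3 ('b'): continues run of 'b', length=2
  Position 4 ('c'): new char, reset run to 1
  Position 5 ('b'): new char, reset run to 1
  Position 6 ('b'): continues run of 'b', length=2
  Position 7 ('b'): continues run of 'b', length=3
  Position 8 ('c'): new char, reset run to 1
  Position 9 ('a'): new char, reset run to 1
  Position 10 ('b'): new char, reset run to 1
  Position 11 ('a'): new char, reset run to 1
  Position 12 ('b'): new char, reset run to 1
  Position 13 ('c'): new char, reset run to 1
Longest run: 'b' with length 3

3


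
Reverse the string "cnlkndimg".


Input: cnlkndimg
Reading characters right to left:
  Position 8: 'g'
  Position 7: 'm'
  Position 6: 'i'
  Position 5: 'd'
  Position 4: 'n'
  Position 3: 'k'
  Position 2: 'l'
  Position 1: 'n'
  Position 0: 'c'
Reversed: gmidnklnc

gmidnklnc
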